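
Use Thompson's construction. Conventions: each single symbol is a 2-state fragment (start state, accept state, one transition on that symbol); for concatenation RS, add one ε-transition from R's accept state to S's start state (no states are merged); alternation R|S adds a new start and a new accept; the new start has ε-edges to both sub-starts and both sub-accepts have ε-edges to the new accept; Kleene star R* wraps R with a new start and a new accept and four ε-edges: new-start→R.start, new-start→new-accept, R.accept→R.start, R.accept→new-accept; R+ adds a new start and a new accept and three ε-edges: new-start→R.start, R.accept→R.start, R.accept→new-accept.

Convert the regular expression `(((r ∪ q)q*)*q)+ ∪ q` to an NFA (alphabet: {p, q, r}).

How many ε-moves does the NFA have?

21

Building bottom-up:
Each of the 5 symbol leaves contributes 0 ε-transitions.
  r ∪ q — 4 ε-transitions
  q* — 4 ε-transitions
  (r ∪ q)q* — 9 ε-transitions
  ((r ∪ q)q*)* — 13 ε-transitions
  ((r ∪ q)q*)*q — 14 ε-transitions
  (((r ∪ q)q*)*q)+ — 17 ε-transitions
  (((r ∪ q)q*)*q)+ ∪ q — 21 ε-transitions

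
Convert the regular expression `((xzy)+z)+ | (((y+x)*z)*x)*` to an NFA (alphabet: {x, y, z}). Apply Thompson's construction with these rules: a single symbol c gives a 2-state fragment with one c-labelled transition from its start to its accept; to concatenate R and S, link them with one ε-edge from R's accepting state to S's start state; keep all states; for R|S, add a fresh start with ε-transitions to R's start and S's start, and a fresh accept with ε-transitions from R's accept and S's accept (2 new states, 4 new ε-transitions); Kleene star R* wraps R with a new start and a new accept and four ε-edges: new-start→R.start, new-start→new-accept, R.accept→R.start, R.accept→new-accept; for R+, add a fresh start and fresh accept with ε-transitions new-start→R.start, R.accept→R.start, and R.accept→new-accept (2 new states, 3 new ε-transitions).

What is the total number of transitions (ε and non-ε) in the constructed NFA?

39

Building bottom-up:
Each of the 8 symbol leaves contributes 1 transition (1 symbol, 0 ε).
  xzy = 5 transitions (3 symbol, 2 ε)
  (xzy)+ = 8 transitions (3 symbol, 5 ε)
  (xzy)+z = 10 transitions (4 symbol, 6 ε)
  ((xzy)+z)+ = 13 transitions (4 symbol, 9 ε)
  y+ = 4 transitions (1 symbol, 3 ε)
  y+x = 6 transitions (2 symbol, 4 ε)
  (y+x)* = 10 transitions (2 symbol, 8 ε)
  (y+x)*z = 12 transitions (3 symbol, 9 ε)
  ((y+x)*z)* = 16 transitions (3 symbol, 13 ε)
  ((y+x)*z)*x = 18 transitions (4 symbol, 14 ε)
  (((y+x)*z)*x)* = 22 transitions (4 symbol, 18 ε)
  ((xzy)+z)+ | (((y+x)*z)*x)* = 39 transitions (8 symbol, 31 ε)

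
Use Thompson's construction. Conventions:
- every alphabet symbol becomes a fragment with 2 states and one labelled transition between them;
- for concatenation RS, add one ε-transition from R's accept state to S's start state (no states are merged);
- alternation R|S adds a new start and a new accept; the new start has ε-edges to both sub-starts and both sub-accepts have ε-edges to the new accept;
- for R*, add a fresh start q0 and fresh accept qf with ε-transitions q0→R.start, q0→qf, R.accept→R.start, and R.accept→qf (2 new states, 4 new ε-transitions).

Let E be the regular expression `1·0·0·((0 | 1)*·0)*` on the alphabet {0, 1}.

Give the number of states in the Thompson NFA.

18

By structural recursion:
Each of the 6 symbol leaves contributes a 2-state fragment.
  0 | 1 : 6 states
  (0 | 1)* : 8 states
  (0 | 1)*·0 : 10 states
  ((0 | 1)*·0)* : 12 states
  1·0·0·((0 | 1)*·0)* : 18 states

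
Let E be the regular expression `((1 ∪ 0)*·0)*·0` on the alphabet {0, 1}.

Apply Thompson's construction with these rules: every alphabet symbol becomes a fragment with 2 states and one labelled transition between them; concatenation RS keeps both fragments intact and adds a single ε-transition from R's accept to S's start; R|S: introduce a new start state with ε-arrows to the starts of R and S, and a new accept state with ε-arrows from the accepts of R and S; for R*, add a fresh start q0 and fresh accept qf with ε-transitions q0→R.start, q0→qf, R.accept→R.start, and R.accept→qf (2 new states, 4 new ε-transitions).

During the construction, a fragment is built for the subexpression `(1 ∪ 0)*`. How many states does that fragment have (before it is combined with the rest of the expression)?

Fragment for `(1 ∪ 0)*`:
Each of the 2 symbol leaves contributes a 2-state fragment.
  1 ∪ 0 → 6 states
  (1 ∪ 0)* → 8 states

8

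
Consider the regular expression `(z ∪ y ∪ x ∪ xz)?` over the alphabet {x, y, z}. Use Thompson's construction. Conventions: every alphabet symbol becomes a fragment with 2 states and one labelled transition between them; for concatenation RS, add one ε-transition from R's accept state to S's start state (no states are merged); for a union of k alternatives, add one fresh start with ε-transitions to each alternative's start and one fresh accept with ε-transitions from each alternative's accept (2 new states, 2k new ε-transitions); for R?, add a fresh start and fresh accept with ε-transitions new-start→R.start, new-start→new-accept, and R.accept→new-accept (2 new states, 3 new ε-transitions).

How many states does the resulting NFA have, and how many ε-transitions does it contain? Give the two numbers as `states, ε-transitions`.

14, 12

Bottom-up over the parse tree:
Each of the 5 symbol leaves contributes 2 states and 0 ε-transitions.
  xz = 4 states, 1 ε-transition
  z ∪ y ∪ x ∪ xz = 12 states, 9 ε-transitions
  (z ∪ y ∪ x ∪ xz)? = 14 states, 12 ε-transitions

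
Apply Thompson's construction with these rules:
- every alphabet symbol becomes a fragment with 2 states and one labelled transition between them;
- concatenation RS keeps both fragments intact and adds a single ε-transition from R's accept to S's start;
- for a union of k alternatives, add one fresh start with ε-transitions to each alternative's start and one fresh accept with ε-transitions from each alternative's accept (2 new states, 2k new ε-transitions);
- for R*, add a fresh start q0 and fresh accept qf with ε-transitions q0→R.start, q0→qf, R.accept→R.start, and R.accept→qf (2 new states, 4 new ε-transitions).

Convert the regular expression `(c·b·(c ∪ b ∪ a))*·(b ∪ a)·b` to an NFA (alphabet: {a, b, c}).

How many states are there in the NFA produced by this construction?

22

By structural recursion:
Each of the 8 symbol leaves contributes a 2-state fragment.
  c ∪ b ∪ a = 8 states
  c·b·(c ∪ b ∪ a) = 12 states
  (c·b·(c ∪ b ∪ a))* = 14 states
  b ∪ a = 6 states
  (c·b·(c ∪ b ∪ a))*·(b ∪ a)·b = 22 states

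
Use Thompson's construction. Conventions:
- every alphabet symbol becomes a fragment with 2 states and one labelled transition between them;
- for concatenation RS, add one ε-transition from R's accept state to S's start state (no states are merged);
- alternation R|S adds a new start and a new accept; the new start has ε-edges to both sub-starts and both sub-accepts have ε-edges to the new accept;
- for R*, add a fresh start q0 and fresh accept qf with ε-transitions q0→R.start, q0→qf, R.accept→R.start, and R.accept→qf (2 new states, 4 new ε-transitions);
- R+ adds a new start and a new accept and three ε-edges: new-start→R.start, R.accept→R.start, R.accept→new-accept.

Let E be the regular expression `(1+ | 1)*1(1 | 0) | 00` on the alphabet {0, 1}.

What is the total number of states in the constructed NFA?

By structural recursion:
Each of the 7 symbol leaves contributes a 2-state fragment.
  1+ = 4 states
  1+ | 1 = 8 states
  (1+ | 1)* = 10 states
  1 | 0 = 6 states
  (1+ | 1)*1(1 | 0) = 18 states
  00 = 4 states
  (1+ | 1)*1(1 | 0) | 00 = 24 states

24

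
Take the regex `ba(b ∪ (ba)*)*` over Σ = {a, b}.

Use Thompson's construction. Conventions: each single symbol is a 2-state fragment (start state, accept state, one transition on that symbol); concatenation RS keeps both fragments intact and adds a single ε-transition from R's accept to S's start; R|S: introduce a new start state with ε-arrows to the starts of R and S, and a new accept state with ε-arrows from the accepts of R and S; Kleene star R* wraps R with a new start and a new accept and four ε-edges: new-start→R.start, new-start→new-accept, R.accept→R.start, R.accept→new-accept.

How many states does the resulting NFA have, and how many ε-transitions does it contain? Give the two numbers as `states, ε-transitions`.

16, 15

Bottom-up over the parse tree:
Each of the 5 symbol leaves contributes 2 states and 0 ε-transitions.
  ba — 4 states, 1 ε-transition
  (ba)* — 6 states, 5 ε-transitions
  b ∪ (ba)* — 10 states, 9 ε-transitions
  (b ∪ (ba)*)* — 12 states, 13 ε-transitions
  ba(b ∪ (ba)*)* — 16 states, 15 ε-transitions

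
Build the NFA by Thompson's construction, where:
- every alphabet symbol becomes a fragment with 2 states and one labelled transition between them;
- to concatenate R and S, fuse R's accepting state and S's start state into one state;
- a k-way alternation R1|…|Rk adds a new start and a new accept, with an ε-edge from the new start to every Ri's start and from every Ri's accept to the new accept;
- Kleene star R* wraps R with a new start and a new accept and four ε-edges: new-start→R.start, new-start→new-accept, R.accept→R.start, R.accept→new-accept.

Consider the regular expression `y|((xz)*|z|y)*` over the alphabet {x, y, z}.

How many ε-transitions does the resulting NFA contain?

18

Per subexpression:
Each of the 5 symbol leaves contributes 0 ε-transitions.
  xz — 0 ε-transitions
  (xz)* — 4 ε-transitions
  (xz)*|z|y — 10 ε-transitions
  ((xz)*|z|y)* — 14 ε-transitions
  y|((xz)*|z|y)* — 18 ε-transitions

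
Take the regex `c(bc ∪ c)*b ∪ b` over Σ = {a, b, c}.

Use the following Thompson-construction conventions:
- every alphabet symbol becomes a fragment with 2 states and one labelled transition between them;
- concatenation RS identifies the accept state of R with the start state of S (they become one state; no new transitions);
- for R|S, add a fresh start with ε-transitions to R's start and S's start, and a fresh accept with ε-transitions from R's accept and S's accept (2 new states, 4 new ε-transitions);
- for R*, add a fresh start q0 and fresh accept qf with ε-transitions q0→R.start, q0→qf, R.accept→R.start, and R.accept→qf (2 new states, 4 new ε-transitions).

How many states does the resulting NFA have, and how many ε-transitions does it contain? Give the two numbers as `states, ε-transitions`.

15, 12

By structural recursion:
Each of the 6 symbol leaves contributes 2 states and 0 ε-transitions.
  bc → 3 states, 0 ε-transitions
  bc ∪ c → 7 states, 4 ε-transitions
  (bc ∪ c)* → 9 states, 8 ε-transitions
  c(bc ∪ c)*b → 11 states, 8 ε-transitions
  c(bc ∪ c)*b ∪ b → 15 states, 12 ε-transitions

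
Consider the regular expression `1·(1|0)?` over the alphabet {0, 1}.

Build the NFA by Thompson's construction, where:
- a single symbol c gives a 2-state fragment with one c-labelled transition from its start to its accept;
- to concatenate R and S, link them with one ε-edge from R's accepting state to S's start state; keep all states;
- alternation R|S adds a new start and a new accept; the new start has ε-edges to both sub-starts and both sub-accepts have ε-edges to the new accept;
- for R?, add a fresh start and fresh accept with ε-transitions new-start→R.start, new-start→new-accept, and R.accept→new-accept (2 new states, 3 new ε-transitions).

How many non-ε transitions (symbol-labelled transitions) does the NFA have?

Per subexpression:
Each of the 3 symbol leaves contributes exactly 1 symbol transition.
  1|0 : 2 symbol transitions
  (1|0)? : 2 symbol transitions
  1·(1|0)? : 3 symbol transitions

3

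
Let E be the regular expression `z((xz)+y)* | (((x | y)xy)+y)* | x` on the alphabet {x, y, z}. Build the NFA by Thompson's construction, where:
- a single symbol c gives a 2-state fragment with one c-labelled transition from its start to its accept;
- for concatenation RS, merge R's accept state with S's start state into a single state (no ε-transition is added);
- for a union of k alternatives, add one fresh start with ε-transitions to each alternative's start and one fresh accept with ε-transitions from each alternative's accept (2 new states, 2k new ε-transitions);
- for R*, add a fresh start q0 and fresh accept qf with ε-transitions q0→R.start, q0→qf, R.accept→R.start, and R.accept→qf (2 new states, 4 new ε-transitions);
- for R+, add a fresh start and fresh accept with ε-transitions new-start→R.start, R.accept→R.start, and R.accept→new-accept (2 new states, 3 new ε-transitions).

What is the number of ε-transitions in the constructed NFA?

24

Bottom-up over the parse tree:
Each of the 10 symbol leaves contributes 0 ε-transitions.
  xz : 0 ε-transitions
  (xz)+ : 3 ε-transitions
  (xz)+y : 3 ε-transitions
  ((xz)+y)* : 7 ε-transitions
  z((xz)+y)* : 7 ε-transitions
  x | y : 4 ε-transitions
  (x | y)xy : 4 ε-transitions
  ((x | y)xy)+ : 7 ε-transitions
  ((x | y)xy)+y : 7 ε-transitions
  (((x | y)xy)+y)* : 11 ε-transitions
  z((xz)+y)* | (((x | y)xy)+y)* | x : 24 ε-transitions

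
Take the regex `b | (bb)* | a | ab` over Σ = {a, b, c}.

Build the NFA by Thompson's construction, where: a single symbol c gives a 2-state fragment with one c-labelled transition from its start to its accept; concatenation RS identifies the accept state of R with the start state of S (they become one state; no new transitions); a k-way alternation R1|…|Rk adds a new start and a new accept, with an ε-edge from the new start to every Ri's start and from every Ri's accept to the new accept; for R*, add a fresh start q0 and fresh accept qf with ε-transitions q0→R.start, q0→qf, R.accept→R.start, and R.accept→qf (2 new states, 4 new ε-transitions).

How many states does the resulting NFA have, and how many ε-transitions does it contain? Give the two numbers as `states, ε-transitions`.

Building bottom-up:
Each of the 6 symbol leaves contributes 2 states and 0 ε-transitions.
  bb — 3 states, 0 ε-transitions
  (bb)* — 5 states, 4 ε-transitions
  ab — 3 states, 0 ε-transitions
  b | (bb)* | a | ab — 14 states, 12 ε-transitions

14, 12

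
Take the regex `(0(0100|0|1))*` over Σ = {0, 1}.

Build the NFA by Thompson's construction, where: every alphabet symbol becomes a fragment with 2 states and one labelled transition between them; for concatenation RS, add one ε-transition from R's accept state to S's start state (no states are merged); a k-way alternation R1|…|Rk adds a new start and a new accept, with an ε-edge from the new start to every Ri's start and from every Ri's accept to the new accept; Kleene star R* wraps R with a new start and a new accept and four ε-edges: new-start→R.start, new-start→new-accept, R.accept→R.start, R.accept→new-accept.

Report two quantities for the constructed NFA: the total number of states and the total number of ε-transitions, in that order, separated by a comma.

18, 14

Recursing over subexpressions:
Each of the 7 symbol leaves contributes 2 states and 0 ε-transitions.
  0100 = 8 states, 3 ε-transitions
  0100|0|1 = 14 states, 9 ε-transitions
  0(0100|0|1) = 16 states, 10 ε-transitions
  (0(0100|0|1))* = 18 states, 14 ε-transitions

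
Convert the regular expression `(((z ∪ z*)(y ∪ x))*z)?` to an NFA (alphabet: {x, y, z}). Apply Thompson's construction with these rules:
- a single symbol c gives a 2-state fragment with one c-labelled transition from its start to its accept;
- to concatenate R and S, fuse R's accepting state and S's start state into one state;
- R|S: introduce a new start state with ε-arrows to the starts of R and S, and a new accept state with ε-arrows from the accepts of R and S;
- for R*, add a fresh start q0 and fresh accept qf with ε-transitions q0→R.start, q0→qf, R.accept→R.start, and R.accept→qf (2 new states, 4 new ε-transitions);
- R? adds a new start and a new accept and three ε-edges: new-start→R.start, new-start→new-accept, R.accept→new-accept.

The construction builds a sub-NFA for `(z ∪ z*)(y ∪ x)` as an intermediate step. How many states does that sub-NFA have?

13

Fragment for `(z ∪ z*)(y ∪ x)`:
Each of the 4 symbol leaves contributes a 2-state fragment.
  z* — 4 states
  z ∪ z* — 8 states
  y ∪ x — 6 states
  (z ∪ z*)(y ∪ x) — 13 states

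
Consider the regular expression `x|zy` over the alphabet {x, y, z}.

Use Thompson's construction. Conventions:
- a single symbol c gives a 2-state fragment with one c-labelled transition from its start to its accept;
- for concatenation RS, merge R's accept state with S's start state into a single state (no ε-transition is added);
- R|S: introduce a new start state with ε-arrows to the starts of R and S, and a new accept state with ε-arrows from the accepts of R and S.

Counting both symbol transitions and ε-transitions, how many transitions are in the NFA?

7

Per subexpression:
Each of the 3 symbol leaves contributes 1 transition (1 symbol, 0 ε).
  zy — 2 transitions (2 symbol, 0 ε)
  x|zy — 7 transitions (3 symbol, 4 ε)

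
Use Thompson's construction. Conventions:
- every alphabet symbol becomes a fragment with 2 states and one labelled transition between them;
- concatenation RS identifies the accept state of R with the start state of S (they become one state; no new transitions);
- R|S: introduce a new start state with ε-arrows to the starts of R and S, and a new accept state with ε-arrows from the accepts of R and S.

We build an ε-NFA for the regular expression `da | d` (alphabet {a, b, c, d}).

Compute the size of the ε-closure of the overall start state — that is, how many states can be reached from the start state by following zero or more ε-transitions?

3

Let C(F) = |ε-closure(F.start)| within fragment F, and note whether F accepts ε. Symbol fragments have C = 1 and do not accept ε. Then:
  da : same as the first factor's closure: |ε-closure| = 1
  da | d : |ε-closure| = 1 + 1 + 1 = 3 (the new accept is not ε-reachable since no branch accepts ε)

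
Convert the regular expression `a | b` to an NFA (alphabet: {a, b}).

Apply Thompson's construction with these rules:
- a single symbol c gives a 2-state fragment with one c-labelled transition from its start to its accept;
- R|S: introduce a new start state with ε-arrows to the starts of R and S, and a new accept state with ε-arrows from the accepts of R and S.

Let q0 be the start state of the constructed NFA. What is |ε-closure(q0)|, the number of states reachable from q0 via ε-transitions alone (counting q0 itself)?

3

Compute the ε-closure size of each fragment's start state recursively; a symbol fragment's start has no outgoing ε-edge, so its closure is just itself (size 1).
  a | b → C = 1 + 1 + 1 = 3 (the new accept is not ε-reachable since no branch accepts ε)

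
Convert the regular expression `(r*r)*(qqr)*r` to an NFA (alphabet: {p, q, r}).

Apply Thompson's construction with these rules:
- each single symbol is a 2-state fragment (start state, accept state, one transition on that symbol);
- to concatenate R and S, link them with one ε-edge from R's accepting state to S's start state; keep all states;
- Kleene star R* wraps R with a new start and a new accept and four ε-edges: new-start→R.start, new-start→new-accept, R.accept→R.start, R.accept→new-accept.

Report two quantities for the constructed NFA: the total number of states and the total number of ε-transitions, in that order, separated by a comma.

18, 17

Recursing over subexpressions:
Each of the 6 symbol leaves contributes 2 states and 0 ε-transitions.
  r* — 4 states, 4 ε-transitions
  r*r — 6 states, 5 ε-transitions
  (r*r)* — 8 states, 9 ε-transitions
  qqr — 6 states, 2 ε-transitions
  (qqr)* — 8 states, 6 ε-transitions
  (r*r)*(qqr)*r — 18 states, 17 ε-transitions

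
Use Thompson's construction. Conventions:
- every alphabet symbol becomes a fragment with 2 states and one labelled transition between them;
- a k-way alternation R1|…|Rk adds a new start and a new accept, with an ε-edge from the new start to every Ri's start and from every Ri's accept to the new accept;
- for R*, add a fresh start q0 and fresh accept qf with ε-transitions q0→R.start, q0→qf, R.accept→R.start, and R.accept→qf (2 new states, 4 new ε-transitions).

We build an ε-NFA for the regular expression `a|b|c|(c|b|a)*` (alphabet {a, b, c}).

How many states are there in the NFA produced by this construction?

Recursing over subexpressions:
Each of the 6 symbol leaves contributes a 2-state fragment.
  c|b|a = 8 states
  (c|b|a)* = 10 states
  a|b|c|(c|b|a)* = 18 states

18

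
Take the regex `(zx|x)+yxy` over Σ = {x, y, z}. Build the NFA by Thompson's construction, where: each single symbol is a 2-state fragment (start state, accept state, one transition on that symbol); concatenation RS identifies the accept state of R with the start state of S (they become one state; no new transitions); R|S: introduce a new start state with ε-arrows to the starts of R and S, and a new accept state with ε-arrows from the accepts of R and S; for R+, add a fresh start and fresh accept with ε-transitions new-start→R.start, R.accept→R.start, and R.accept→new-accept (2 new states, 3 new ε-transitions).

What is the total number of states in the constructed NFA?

12

Per subexpression:
Each of the 6 symbol leaves contributes a 2-state fragment.
  zx : 3 states
  zx|x : 7 states
  (zx|x)+ : 9 states
  (zx|x)+yxy : 12 states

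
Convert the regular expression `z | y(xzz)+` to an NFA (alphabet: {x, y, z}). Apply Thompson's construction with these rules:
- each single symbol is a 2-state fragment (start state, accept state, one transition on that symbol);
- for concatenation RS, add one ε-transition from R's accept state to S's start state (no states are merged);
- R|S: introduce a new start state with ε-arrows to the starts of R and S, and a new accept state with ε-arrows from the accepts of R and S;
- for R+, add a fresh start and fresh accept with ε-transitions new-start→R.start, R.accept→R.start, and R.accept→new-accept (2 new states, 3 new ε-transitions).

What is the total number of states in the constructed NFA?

14

Recursing over subexpressions:
Each of the 5 symbol leaves contributes a 2-state fragment.
  xzz : 6 states
  (xzz)+ : 8 states
  y(xzz)+ : 10 states
  z | y(xzz)+ : 14 states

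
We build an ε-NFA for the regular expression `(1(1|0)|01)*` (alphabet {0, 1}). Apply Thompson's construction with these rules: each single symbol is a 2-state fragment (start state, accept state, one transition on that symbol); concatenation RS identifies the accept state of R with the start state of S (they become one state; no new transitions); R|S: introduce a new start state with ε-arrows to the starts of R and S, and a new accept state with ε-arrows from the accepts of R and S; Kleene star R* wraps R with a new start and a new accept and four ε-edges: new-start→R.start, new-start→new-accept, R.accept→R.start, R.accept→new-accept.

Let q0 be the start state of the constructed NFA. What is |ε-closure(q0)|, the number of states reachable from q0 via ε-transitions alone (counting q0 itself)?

5

Compute the ε-closure size of each fragment's start state recursively; a symbol fragment's start has no outgoing ε-edge, so its closure is just itself (size 1).
  1|0 — |closure| = 1 + 1 + 1 = 3 (the new accept is not ε-reachable since no branch accepts ε)
  1(1|0) — same as the first factor's closure: |closure| = 1
  01 — |closure| equals the left operand's closure size = 1 (its accept is not ε-reachable, so the closure stops there)
  1(1|0)|01 — new start ε-reaches every alternative's start; none of them accept ε, so the new accept is not reached: |closure| = 1 + 1 + 1 = 3
  (1(1|0)|01)* — the star's fresh start ε-reaches both the body's start and the fresh accept: |closure| = 2 + 3 = 5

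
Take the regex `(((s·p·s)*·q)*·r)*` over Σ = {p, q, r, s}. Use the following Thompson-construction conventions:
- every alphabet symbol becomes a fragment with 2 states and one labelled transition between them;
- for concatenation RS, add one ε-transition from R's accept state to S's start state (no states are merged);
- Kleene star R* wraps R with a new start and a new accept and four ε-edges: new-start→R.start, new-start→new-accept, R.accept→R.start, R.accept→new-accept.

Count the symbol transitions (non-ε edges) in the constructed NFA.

5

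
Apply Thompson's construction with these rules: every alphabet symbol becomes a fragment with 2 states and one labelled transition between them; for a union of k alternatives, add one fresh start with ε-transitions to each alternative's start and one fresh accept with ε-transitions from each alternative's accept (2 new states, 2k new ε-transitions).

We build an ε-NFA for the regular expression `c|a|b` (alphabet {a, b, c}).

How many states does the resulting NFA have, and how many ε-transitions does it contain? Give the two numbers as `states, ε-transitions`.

8, 6

Recursing over subexpressions:
Each of the 3 symbol leaves contributes 2 states and 0 ε-transitions.
  c|a|b = 8 states, 6 ε-transitions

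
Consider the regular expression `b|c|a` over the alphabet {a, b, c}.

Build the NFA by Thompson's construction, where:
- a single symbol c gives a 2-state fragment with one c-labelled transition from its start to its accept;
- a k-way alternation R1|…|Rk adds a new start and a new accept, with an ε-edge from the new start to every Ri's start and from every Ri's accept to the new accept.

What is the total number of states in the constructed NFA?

8

Building bottom-up:
Each of the 3 symbol leaves contributes a 2-state fragment.
  b|c|a → 8 states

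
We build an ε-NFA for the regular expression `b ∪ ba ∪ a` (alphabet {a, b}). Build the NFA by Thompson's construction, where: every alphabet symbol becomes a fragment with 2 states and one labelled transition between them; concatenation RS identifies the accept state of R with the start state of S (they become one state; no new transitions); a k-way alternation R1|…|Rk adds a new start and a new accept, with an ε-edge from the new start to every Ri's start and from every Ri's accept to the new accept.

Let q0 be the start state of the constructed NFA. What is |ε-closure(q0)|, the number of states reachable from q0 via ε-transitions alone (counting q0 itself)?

4

Let C(F) = |ε-closure(F.start)| within fragment F, and note whether F accepts ε. Symbol fragments have C = 1 and do not accept ε. Then:
  ba → same as the first factor's closure: |closure| = 1
  b ∪ ba ∪ a → |closure| = 1 + 1 + 1 + 1 = 4 (the new accept is not ε-reachable since no branch accepts ε)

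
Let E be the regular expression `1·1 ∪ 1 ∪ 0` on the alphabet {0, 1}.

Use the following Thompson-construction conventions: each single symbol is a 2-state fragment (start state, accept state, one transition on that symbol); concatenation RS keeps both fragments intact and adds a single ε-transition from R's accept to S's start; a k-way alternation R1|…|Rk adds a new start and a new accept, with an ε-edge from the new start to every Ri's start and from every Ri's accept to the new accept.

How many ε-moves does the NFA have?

Bottom-up over the parse tree:
Each of the 4 symbol leaves contributes 0 ε-transitions.
  1·1 : 1 ε-transition
  1·1 ∪ 1 ∪ 0 : 7 ε-transitions

7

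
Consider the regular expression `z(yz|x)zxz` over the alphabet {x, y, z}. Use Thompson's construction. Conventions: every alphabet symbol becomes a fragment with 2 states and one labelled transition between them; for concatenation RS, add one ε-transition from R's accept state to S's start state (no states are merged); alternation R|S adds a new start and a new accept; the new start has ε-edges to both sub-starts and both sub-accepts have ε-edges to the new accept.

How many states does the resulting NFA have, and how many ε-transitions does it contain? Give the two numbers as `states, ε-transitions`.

16, 9

Building bottom-up:
Each of the 7 symbol leaves contributes 2 states and 0 ε-transitions.
  yz → 4 states, 1 ε-transition
  yz|x → 8 states, 5 ε-transitions
  z(yz|x)zxz → 16 states, 9 ε-transitions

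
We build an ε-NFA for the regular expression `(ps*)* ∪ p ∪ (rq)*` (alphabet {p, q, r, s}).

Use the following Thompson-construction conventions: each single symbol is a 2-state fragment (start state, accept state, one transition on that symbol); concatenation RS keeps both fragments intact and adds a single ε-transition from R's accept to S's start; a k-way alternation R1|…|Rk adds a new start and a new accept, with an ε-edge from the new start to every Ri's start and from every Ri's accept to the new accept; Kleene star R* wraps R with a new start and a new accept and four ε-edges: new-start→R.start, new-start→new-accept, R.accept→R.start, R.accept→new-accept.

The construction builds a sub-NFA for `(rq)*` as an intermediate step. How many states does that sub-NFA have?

Fragment for `(rq)*`:
Each of the 2 symbol leaves contributes a 2-state fragment.
  rq : 4 states
  (rq)* : 6 states

6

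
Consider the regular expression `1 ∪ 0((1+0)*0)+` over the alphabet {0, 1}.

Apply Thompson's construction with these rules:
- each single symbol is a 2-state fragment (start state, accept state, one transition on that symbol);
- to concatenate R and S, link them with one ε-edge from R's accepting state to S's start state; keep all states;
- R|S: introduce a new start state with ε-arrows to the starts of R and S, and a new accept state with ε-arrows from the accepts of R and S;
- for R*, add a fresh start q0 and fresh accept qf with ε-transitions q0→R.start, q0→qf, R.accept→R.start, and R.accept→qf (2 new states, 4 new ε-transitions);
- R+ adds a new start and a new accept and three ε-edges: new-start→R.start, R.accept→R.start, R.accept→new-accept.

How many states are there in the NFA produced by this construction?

Per subexpression:
Each of the 5 symbol leaves contributes a 2-state fragment.
  1+ : 4 states
  1+0 : 6 states
  (1+0)* : 8 states
  (1+0)*0 : 10 states
  ((1+0)*0)+ : 12 states
  0((1+0)*0)+ : 14 states
  1 ∪ 0((1+0)*0)+ : 18 states

18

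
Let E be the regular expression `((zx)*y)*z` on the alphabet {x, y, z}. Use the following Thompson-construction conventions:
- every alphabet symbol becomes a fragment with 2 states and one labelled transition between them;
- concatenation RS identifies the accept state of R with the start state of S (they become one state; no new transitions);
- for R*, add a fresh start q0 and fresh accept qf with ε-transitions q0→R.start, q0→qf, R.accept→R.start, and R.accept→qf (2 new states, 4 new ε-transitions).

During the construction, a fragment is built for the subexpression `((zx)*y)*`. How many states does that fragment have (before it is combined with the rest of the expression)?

8

Fragment for `((zx)*y)*`:
Each of the 3 symbol leaves contributes a 2-state fragment.
  zx → 3 states
  (zx)* → 5 states
  (zx)*y → 6 states
  ((zx)*y)* → 8 states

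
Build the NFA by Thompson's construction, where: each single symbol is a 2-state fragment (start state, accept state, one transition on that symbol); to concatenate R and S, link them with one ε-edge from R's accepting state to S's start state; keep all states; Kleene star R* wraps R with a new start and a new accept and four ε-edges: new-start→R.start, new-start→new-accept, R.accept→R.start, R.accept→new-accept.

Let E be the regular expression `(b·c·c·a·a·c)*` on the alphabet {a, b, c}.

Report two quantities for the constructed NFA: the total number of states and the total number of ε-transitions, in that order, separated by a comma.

Building bottom-up:
Each of the 6 symbol leaves contributes 2 states and 0 ε-transitions.
  b·c·c·a·a·c : 12 states, 5 ε-transitions
  (b·c·c·a·a·c)* : 14 states, 9 ε-transitions

14, 9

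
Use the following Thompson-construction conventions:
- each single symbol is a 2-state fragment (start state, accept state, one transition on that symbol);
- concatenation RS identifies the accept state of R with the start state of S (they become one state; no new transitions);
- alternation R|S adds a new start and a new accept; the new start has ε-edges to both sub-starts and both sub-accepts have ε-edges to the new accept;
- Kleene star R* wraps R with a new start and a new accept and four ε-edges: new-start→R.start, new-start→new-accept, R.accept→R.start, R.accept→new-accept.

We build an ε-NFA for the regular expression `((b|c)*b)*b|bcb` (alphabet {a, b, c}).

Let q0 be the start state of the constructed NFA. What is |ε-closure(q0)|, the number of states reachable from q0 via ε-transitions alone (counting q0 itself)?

9

Work bottom-up. For each fragment F, track |ε-closure(F.start)| and whether F's accept lies in that closure (i.e. whether F accepts ε). A single-symbol fragment has closure size 1 and does not accept ε.
  b|c : C = 1 + 1 + 1 = 3 (the new accept is not ε-reachable since no branch accepts ε)
  (b|c)* : C = 1 (new start) + 3 (body) + 1 (new accept) = 5
  (b|c)*b : C = 5 + (1−1) = 5 (closure spills across the concat boundary because the left factor accepts ε)
  ((b|c)*b)* : new start has ε-edges to the inner start and to the new accept, so C = 2 + 5 = 7
  ((b|c)*b)*b : C = 7 + (1−1) = 7 (closure spills across the concat boundary because the left factor accepts ε)
  bcb : same as the first factor's closure: C = 1
  ((b|c)*b)*b|bcb : C = 1 + 7 + 1 = 9 (the new accept is not ε-reachable since no branch accepts ε)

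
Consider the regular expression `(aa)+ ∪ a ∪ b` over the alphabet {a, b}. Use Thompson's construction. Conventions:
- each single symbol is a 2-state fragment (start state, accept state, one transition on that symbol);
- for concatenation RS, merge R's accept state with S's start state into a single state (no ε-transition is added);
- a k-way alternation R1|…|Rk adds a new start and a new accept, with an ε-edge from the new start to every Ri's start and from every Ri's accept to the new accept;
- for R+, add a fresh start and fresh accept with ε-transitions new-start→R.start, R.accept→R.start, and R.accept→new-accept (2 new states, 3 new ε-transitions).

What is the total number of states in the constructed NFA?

11

By structural recursion:
Each of the 4 symbol leaves contributes a 2-state fragment.
  aa → 3 states
  (aa)+ → 5 states
  (aa)+ ∪ a ∪ b → 11 states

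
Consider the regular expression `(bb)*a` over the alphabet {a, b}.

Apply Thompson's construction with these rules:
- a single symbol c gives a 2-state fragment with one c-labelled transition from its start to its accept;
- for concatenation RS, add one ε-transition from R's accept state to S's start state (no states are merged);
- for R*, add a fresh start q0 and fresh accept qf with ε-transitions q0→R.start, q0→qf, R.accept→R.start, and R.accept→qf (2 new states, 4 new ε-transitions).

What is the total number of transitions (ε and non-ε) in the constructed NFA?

Building bottom-up:
Each of the 3 symbol leaves contributes 1 transition (1 symbol, 0 ε).
  bb = 3 transitions (2 symbol, 1 ε)
  (bb)* = 7 transitions (2 symbol, 5 ε)
  (bb)*a = 9 transitions (3 symbol, 6 ε)

9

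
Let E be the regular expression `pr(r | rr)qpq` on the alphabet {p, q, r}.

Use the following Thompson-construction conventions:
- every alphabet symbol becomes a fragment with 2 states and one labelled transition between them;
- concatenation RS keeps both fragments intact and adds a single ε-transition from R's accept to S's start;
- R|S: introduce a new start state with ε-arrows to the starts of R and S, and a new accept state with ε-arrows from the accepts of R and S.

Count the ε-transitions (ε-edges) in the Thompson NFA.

10

Per subexpression:
Each of the 8 symbol leaves contributes 0 ε-transitions.
  rr → 1 ε-transition
  r | rr → 5 ε-transitions
  pr(r | rr)qpq → 10 ε-transitions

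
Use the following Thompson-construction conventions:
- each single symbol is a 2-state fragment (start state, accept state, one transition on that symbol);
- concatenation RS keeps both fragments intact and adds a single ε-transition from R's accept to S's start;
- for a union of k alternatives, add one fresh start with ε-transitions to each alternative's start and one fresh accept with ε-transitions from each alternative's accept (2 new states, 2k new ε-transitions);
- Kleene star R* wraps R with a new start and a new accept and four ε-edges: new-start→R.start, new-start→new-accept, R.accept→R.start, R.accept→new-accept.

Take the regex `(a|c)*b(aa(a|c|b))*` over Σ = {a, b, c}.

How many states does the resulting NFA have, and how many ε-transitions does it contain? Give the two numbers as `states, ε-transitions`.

Recursing over subexpressions:
Each of the 8 symbol leaves contributes 2 states and 0 ε-transitions.
  a|c → 6 states, 4 ε-transitions
  (a|c)* → 8 states, 8 ε-transitions
  a|c|b → 8 states, 6 ε-transitions
  aa(a|c|b) → 12 states, 8 ε-transitions
  (aa(a|c|b))* → 14 states, 12 ε-transitions
  (a|c)*b(aa(a|c|b))* → 24 states, 22 ε-transitions

24, 22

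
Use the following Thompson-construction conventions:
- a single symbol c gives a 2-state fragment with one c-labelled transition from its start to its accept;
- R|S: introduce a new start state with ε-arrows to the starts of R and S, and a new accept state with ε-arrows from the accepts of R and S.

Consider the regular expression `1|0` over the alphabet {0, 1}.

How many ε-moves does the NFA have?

4

Bottom-up over the parse tree:
Each of the 2 symbol leaves contributes 0 ε-transitions.
  1|0 : 4 ε-transitions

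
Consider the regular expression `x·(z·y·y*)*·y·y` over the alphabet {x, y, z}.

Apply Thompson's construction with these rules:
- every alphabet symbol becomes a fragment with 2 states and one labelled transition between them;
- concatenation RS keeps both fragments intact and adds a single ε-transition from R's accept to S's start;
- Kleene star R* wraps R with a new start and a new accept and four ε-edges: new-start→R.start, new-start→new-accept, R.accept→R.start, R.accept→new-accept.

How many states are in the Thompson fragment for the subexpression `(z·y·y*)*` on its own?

Fragment for `(z·y·y*)*`:
Each of the 3 symbol leaves contributes a 2-state fragment.
  y* : 4 states
  z·y·y* : 8 states
  (z·y·y*)* : 10 states

10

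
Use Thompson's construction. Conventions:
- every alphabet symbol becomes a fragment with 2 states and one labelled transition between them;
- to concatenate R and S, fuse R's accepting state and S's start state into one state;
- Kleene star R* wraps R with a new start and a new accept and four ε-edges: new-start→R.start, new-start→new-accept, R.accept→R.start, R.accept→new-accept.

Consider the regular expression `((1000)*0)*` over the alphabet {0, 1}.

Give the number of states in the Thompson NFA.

10

Per subexpression:
Each of the 5 symbol leaves contributes a 2-state fragment.
  1000 = 5 states
  (1000)* = 7 states
  (1000)*0 = 8 states
  ((1000)*0)* = 10 states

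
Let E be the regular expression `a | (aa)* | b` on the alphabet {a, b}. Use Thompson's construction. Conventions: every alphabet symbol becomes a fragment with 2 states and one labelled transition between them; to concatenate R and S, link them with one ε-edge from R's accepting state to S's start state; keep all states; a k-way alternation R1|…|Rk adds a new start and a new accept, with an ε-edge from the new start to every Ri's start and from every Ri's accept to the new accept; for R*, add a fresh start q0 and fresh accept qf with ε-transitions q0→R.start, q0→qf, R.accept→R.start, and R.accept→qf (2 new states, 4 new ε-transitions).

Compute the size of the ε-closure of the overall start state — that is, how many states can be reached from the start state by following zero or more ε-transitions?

7

Work bottom-up. For each fragment F, track |ε-closure(F.start)| and whether F's accept lies in that closure (i.e. whether F accepts ε). A single-symbol fragment has closure size 1 and does not accept ε.
  aa — |closure| equals the left operand's closure size = 1 (its accept is not ε-reachable, so the closure stops there)
  (aa)* — |closure| = 1 (new start) + 1 (body) + 1 (new accept) = 3
  a | (aa)* | b — new start ε-reaches every alternative's start; at least one alternative accepts ε, so the union's new accept is reached too: |closure| = 1 + 1 + 3 + 1 + 1 = 7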